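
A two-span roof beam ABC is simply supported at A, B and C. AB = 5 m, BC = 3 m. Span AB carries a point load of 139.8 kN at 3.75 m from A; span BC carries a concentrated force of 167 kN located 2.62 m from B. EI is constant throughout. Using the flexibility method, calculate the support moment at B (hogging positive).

M_B = 83.38 kN·m

Take M_B as the redundant. Released structure: two simple spans AB and BC with a hinge at B.
Discontinuity in slope at B on the released structure — sum the simple-span end rotations:
  span AB: point load 139.8 at a = 3.75: Pab(L + a)/(6LEI) = 191.1/EI
  span BC: point load 167 at a = 2.62: Pab(L + b)/(6LEI) = 31.22/EI
  relative rotation θ_0 = (191.1 + 31.22)/EI = 222.4/EI
A unit hogging moment at B produces rotation L₁/(3EI) + L₂/(3EI) = 2.667/EI.
Slope continuity at B: θ_0 = M_B·2.667/EI, so M_B = 222.4/2.667 = 83.38 kN·m (hogging).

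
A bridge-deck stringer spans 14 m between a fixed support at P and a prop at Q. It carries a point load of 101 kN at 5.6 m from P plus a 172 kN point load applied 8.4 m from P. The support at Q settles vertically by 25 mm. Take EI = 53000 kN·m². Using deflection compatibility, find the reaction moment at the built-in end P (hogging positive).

Choose R_Q as the redundant. The primary structure is the cantilever fixed at P.
Primary-structure tip deflection at Q by superposition:
  point load 101 at a = 5.6: Pa²(3L − a)/(6EI) = 19215/EI
  point load 172 at a = 8.4: Pa²(3L − a)/(6EI) = 67963/EI
  δ_0 = 87179/EI
Flexibility coefficient — unit upward force at Q: δ_{QQ} = L³/(3EI) = 914.7/EI.
With EI = 53000 kN·m²: δ_0 = 1.6449 m and δ_{QQ} = 0.017258 m/kN.
Compatibility — the beam at Q must follow the support down by 0.025 m: δ_0 − R_Q·δ_{QQ} = 0.025, so R_Q = (1.6449 − 0.025)/0.017258 = 93.86 kN.
Moment equilibrium about P: M_P = Σ(load moments about P) − R_Q·L = 2010 − 93.86×14 = 696.3 kN·m.

M_P = 696.3 kN·m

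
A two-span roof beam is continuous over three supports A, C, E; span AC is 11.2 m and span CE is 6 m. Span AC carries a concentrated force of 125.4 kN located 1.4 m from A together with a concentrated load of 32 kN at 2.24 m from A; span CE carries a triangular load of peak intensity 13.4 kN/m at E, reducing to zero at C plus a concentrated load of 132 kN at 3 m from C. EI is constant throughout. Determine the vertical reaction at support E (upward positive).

Take M_C as the redundant. Released structure: two simple spans AC and CE with a hinge at C.
End slopes at the hinge C, treating each span as simply supported:
  span AC: point load 125.4 at a = 1.4: Pab(L + a)/(6LEI) = 322.6/EI
  span AC: point load 32 at a = 2.24: Pab(L + a)/(6LEI) = 128.5/EI
  span CE: triangular load, peak 13.4: 7w₀L³/(360EI) = 56.28/EI
  span CE: point load 132 at a = 3: Pab(L + b)/(6LEI) = 297/EI
  relative rotation θ_0 = (451 + 353.3)/EI = 804.3/EI
A unit hogging moment at C produces rotation L₁/(3EI) + L₂/(3EI) = 5.733/EI.
Compatibility: M_C·(L₁+L₂)/(3EI) = θ_0, giving M_C = 140.3 kN·m (hogging).
Span CE, ΣM about E: R_C^{CE}·6 = 476.4 + 140.3, so R_C^{CE} = 102.8 kN and R_E = 172.2 − 102.8 = 69.42 kN.

R_E = 69.42 kN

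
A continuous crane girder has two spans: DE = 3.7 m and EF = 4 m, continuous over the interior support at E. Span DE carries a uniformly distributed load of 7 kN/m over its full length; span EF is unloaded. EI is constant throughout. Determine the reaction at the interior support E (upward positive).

Take M_E as the redundant. Released structure: two simple spans DE and EF with a hinge at E.
End slopes at the hinge E, treating each span as simply supported:
  span DE: UDL 7: wL³/(24EI) = 14.77/EI
  relative rotation θ_0 = (14.77 + 0)/EI = 14.77/EI
A unit hogging moment at E produces rotation L₁/(3EI) + L₂/(3EI) = 2.567/EI.
Slope continuity at E: θ_0 = M_E·2.567/EI, so M_E = 14.77/2.567 = 5.756 kN·m (hogging).
Span DE, ΣM about D with M_E applied at E: R_E^{DE}·3.7 = 47.91 + 5.756, so R_E^{DE} = 14.51 kN and R_D = 25.9 − 14.51 = 11.39 kN.
Span EF, ΣM about F: R_E^{EF}·4 = 0 + 5.756, so R_E^{EF} = 1.439 kN and R_F = 0 − 1.439 = -1.439 kN.
R_E = 14.51 + 1.439 = 15.94 kN.

R_E = 15.94 kN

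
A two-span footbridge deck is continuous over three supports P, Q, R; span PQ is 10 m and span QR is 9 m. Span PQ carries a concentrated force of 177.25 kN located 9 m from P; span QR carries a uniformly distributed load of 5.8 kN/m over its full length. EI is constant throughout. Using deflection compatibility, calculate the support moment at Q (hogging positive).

M_Q = 107.6 kN·m

Release continuity at Q by inserting a hinge; the redundant is the internal moment M_Q. The primary structure is two simply-supported spans PQ and QR.
Rotations at Q on the released spans (each span's end-slope, ×1/EI):
  span PQ: point load 177.25 at a = 9: Pab(L + a)/(6LEI) = 505.2/EI
  span QR: UDL 5.8: wL³/(24EI) = 176.2/EI
  relative rotation θ_0 = (505.2 + 176.2)/EI = 681.3/EI
A unit hogging moment at Q produces rotation L₁/(3EI) + L₂/(3EI) = 6.333/EI.
Slope continuity at Q: θ_0 = M_Q·6.333/EI, so M_Q = 681.3/6.333 = 107.6 kN·m (hogging).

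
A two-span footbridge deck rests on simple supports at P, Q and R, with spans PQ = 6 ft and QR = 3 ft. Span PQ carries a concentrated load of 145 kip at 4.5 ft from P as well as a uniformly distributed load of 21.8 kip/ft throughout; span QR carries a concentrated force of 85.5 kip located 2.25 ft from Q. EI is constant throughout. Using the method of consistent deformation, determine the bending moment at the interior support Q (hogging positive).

M_Q = 170.6 kip·ft

Release continuity at Q by inserting a hinge; the redundant is the internal moment M_Q. The primary structure is two simply-supported spans PQ and QR.
Discontinuity in slope at Q on the released structure — sum the simple-span end rotations:
  span PQ: point load 145 at a = 4.5: Pab(L + a)/(6LEI) = 285.5/EI
  span PQ: UDL 21.8: wL³/(24EI) = 196.2/EI
  span QR: point load 85.5 at a = 2.25: Pab(L + b)/(6LEI) = 30.06/EI
  relative rotation θ_0 = (481.7 + 30.06)/EI = 511.7/EI
A unit hogging moment at Q produces rotation L₁/(3EI) + L₂/(3EI) = 3/EI.
Slope continuity at Q: θ_0 = M_Q·3/EI, so M_Q = 511.7/3 = 170.6 kip·ft (hogging).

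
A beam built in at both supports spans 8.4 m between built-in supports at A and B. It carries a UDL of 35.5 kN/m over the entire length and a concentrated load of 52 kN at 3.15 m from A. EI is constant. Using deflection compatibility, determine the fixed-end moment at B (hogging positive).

Release both end moments; the primary structure is a simply-supported span AB with redundants M_A and M_B.
Simple-span end rotations at A and B under the given loads:
  at A: UDL 35.5: wL³/(24EI) = 876.7/EI
  at B: UDL 35.5: wL³/(24EI) = 876.7/EI
  at A: point load 52 at a = 3.15: Pab(L + b)/(6LEI) = 232.9/EI
  at B: point load 52 at a = 3.15: Pab(L + a)/(6LEI) = 197.1/EI
  θ_A0 = 1110/EI,  θ_B0 = 1074/EI
Flexibility coefficients: a unit moment at one end gives L/(3EI) there and L/(6EI) at the far end, so f₁₁ = f₂₂ = 2.8/EI and f₁₂ = f₂₁ = 1.4/EI.
Compatibility — zero rotation at each built-in end:
  2.8 M_A + 1.4 M_B = 1110
  1.4 M_A + 2.8 M_B = 1074
Solving the pair gives M_A = 272.7 kN·m and M_B = 247.1 kN·m (hogging).

M_B = 247.1 kN·m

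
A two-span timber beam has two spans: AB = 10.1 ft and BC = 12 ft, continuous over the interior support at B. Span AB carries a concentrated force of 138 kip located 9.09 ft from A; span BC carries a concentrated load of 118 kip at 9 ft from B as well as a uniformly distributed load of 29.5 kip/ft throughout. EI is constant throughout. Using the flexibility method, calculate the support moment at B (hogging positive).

M_B = 432.9 kip·ft

Release continuity at B by inserting a hinge; the redundant is the internal moment M_B. The primary structure is two simply-supported spans AB and BC.
End slopes at the hinge B, treating each span as simply supported:
  span AB: point load 138 at a = 9.09: Pab(L + a)/(6LEI) = 401.2/EI
  span BC: point load 118 at a = 9: Pab(L + b)/(6LEI) = 663.8/EI
  span BC: UDL 29.5: wL³/(24EI) = 2124/EI
  relative rotation θ_0 = (401.2 + 2788)/EI = 3189/EI
A unit hogging moment at B produces rotation L₁/(3EI) + L₂/(3EI) = 7.367/EI.
Compatibility: M_B·(L₁+L₂)/(3EI) = θ_0, giving M_B = 432.9 kip·ft (hogging).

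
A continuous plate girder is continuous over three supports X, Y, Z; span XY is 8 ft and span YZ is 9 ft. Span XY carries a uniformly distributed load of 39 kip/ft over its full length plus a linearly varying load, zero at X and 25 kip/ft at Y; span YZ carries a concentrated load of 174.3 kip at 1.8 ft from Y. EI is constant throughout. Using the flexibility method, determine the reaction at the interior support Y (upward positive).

Take M_Y as the redundant. Released structure: two simple spans XY and YZ with a hinge at Y.
Discontinuity in slope at Y on the released structure — sum the simple-span end rotations:
  span XY: UDL 39: wL³/(24EI) = 832/EI
  span XY: triangular load, peak 25: w₀L³/(45EI) = 284.4/EI
  span YZ: point load 174.3 at a = 1.8: Pab(L + b)/(6LEI) = 677.7/EI
  relative rotation θ_0 = (1116 + 677.7)/EI = 1794/EI
A unit hogging moment at Y produces rotation L₁/(3EI) + L₂/(3EI) = 5.667/EI.
Slope continuity at Y: θ_0 = M_Y·5.667/EI, so M_Y = 1794/5.667 = 316.6 kip·ft (hogging).
Span XY, ΣM about X with M_Y applied at Y: R_Y^{XY}·8 = 1781 + 316.6, so R_Y^{XY} = 262.2 kip and R_X = 412 − 262.2 = 149.8 kip.
Span YZ, ΣM about Z: R_Y^{YZ}·9 = 1255 + 316.6, so R_Y^{YZ} = 174.6 kip and R_Z = 174.3 − 174.6 = -0.3189 kip.
R_Y = 262.2 + 174.6 = 436.9 kip.

R_Y = 436.9 kip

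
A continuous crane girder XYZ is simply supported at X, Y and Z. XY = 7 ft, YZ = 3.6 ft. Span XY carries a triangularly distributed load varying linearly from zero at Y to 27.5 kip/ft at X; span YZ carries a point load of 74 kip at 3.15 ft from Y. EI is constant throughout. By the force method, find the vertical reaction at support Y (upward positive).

Release continuity at Y by inserting a hinge; the redundant is the internal moment M_Y. The primary structure is two simply-supported spans XY and YZ.
Discontinuity in slope at Y on the released structure — sum the simple-span end rotations:
  span XY: triangular load, peak 27.5: 7w₀L³/(360EI) = 183.4/EI
  span YZ: point load 74 at a = 3.15: Pab(L + b)/(6LEI) = 19.67/EI
  relative rotation θ_0 = (183.4 + 19.67)/EI = 203.1/EI
A unit hogging moment at Y produces rotation L₁/(3EI) + L₂/(3EI) = 3.533/EI.
Slope continuity at Y: θ_0 = M_Y·3.533/EI, so M_Y = 203.1/3.533 = 57.47 kip·ft (hogging).
Span XY, ΣM about X with M_Y applied at Y: R_Y^{XY}·7 = 224.6 + 57.47, so R_Y^{XY} = 40.29 kip and R_X = 96.25 − 40.29 = 55.96 kip.
Span YZ, ΣM about Z: R_Y^{YZ}·3.6 = 33.3 + 57.47, so R_Y^{YZ} = 25.22 kip and R_Z = 74 − 25.22 = 48.78 kip.
R_Y = 40.29 + 25.22 = 65.51 kip.

R_Y = 65.51 kip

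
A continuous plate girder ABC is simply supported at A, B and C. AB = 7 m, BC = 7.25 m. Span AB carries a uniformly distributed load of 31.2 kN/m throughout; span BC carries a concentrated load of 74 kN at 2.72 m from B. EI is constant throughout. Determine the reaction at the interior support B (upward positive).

Insert a hinge at B; M_B is the redundant, and each span becomes simply supported.
Discontinuity in slope at B on the released structure — sum the simple-span end rotations:
  span AB: UDL 31.2: wL³/(24EI) = 445.9/EI
  span BC: point load 74 at a = 2.72: Pab(L + b)/(6LEI) = 246.9/EI
  relative rotation θ_0 = (445.9 + 246.9)/EI = 692.8/EI
A unit hogging moment at B produces rotation L₁/(3EI) + L₂/(3EI) = 4.75/EI.
Compatibility: M_B·(L₁+L₂)/(3EI) = θ_0, giving M_B = 145.9 kN·m (hogging).
Span AB, ΣM about A with M_B applied at B: R_B^{AB}·7 = 764.4 + 145.9, so R_B^{AB} = 130 kN and R_A = 218.4 − 130 = 88.36 kN.
Span BC, ΣM about C: R_B^{BC}·7.25 = 335.2 + 145.9, so R_B^{BC} = 66.36 kN and R_C = 74 − 66.36 = 7.645 kN.
R_B = 130 + 66.36 = 196.4 kN.

R_B = 196.4 kN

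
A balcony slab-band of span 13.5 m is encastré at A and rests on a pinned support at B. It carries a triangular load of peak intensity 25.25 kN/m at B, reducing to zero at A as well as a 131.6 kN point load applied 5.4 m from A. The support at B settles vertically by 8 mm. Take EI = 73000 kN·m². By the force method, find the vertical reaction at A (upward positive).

Take the reaction at B as the redundant and release it; the primary structure is a cantilever fixed at A.
Downward deflection at the released point B due to the loads:
  triangular load, peak 25.25 at the free end: 11w₀L⁴/(120EI) = 76879/EI
  point load 131.6 at a = 5.4: Pa²(3L − a)/(6EI) = 22449/EI
  δ_0 = 99328/EI
Tip deflection under a unit load at B: L³/(3EI) = 820.1/EI.
With EI = 73000 kN·m²: δ_0 = 1.3607 m and δ_{BB} = 0.011235 m/kN.
Compatibility — the beam at B must follow the support down by 0.008 m: δ_0 − R_B·δ_{BB} = 0.008, so R_B = (1.3607 − 0.008)/0.011235 = 120.4 kN.
Vertical equilibrium: R_A = ΣP − R_B = 302 − 120.4 = 181.6 kN.

R_A = 181.6 kN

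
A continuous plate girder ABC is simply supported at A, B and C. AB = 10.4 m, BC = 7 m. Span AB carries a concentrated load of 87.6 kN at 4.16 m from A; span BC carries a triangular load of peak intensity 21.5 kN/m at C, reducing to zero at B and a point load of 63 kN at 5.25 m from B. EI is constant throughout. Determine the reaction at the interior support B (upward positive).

R_B = 108.6 kN

Release continuity at B by inserting a hinge; the redundant is the internal moment M_B. The primary structure is two simply-supported spans AB and BC.
Discontinuity in slope at B on the released structure — sum the simple-span end rotations:
  span AB: point load 87.6 at a = 4.16: Pab(L + a)/(6LEI) = 530.6/EI
  span BC: triangular load, peak 21.5: 7w₀L³/(360EI) = 143.4/EI
  span BC: point load 63 at a = 5.25: Pab(L + b)/(6LEI) = 120.6/EI
  relative rotation θ_0 = (530.6 + 264)/EI = 794.6/EI
A unit hogging moment at B produces rotation L₁/(3EI) + L₂/(3EI) = 5.8/EI.
Compatibility: M_B·(L₁+L₂)/(3EI) = θ_0, giving M_B = 137 kN·m (hogging).
Span AB, ΣM about A with M_B applied at B: R_B^{AB}·10.4 = 364.4 + 137, so R_B^{AB} = 48.21 kN and R_A = 87.6 − 48.21 = 39.39 kN.
Span BC, ΣM about C: R_B^{BC}·7 = 285.8 + 137, so R_B^{BC} = 60.4 kN and R_C = 138.2 − 60.4 = 77.85 kN.
R_B = 48.21 + 60.4 = 108.6 kN.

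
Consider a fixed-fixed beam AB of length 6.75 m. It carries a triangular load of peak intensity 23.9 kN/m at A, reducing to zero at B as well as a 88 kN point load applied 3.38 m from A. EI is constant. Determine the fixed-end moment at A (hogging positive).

M_A = 128.6 kN·m

Release both end moments; the primary structure is a simply-supported span AB with redundants M_A and M_B.
On the primary (simply-supported) span, the end slopes from the loading are:
  at A: triangular load, peak 23.9: w₀L³/(45EI) = 163.3/EI
  at B: triangular load, peak 23.9: 7w₀L³/(360EI) = 142.9/EI
  at A: point load 88 at a = 3.38: Pab(L + b)/(6LEI) = 250.5/EI
  at B: point load 88 at a = 3.38: Pab(L + a)/(6LEI) = 250.7/EI
  θ_A0 = 413.8/EI,  θ_B0 = 393.6/EI
Flexibility coefficients: a unit moment at one end gives L/(3EI) there and L/(6EI) at the far end, so f₁₁ = f₂₂ = 2.25/EI and f₁₂ = f₂₁ = 1.125/EI.
Compatibility — zero rotation at each built-in end:
  2.25 M_A + 1.125 M_B = 413.8
  1.125 M_A + 2.25 M_B = 393.6
Solving the pair gives M_A = 128.6 kN·m and M_B = 110.7 kN·m (hogging).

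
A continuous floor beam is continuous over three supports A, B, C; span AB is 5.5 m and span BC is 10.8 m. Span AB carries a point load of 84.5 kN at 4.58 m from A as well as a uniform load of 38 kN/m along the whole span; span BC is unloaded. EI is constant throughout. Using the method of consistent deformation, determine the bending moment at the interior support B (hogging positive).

Insert a hinge at B; M_B is the redundant, and each span becomes simply supported.
Discontinuity in slope at B on the released structure — sum the simple-span end rotations:
  span AB: point load 84.5 at a = 4.58: Pab(L + a)/(6LEI) = 108.8/EI
  span AB: UDL 38: wL³/(24EI) = 263.4/EI
  relative rotation θ_0 = (372.2 + 0)/EI = 372.2/EI
A unit hogging moment at B produces rotation L₁/(3EI) + L₂/(3EI) = 5.433/EI.
Compatibility: M_B·(L₁+L₂)/(3EI) = θ_0, giving M_B = 68.5 kN·m (hogging).

M_B = 68.5 kN·m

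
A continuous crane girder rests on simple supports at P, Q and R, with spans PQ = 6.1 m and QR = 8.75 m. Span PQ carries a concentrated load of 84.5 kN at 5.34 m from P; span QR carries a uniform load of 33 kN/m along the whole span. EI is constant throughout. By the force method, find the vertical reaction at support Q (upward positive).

Take M_Q as the redundant. Released structure: two simple spans PQ and QR with a hinge at Q.
End slopes at the hinge Q, treating each span as simply supported:
  span PQ: point load 84.5 at a = 5.34: Pab(L + a)/(6LEI) = 107.2/EI
  span QR: UDL 33: wL³/(24EI) = 921.1/EI
  relative rotation θ_0 = (107.2 + 921.1)/EI = 1028/EI
A unit hogging moment at Q produces rotation L₁/(3EI) + L₂/(3EI) = 4.95/EI.
Slope continuity at Q: θ_0 = M_Q·4.95/EI, so M_Q = 1028/4.95 = 207.7 kN·m (hogging).
Span PQ, ΣM about P with M_Q applied at Q: R_Q^{PQ}·6.1 = 451.2 + 207.7, so R_Q^{PQ} = 108 kN and R_P = 84.5 − 108 = -23.53 kN.
Span QR, ΣM about R: R_Q^{QR}·8.75 = 1263 + 207.7, so R_Q^{QR} = 168.1 kN and R_R = 288.8 − 168.1 = 120.6 kN.
R_Q = 108 + 168.1 = 276.1 kN.

R_Q = 276.1 kN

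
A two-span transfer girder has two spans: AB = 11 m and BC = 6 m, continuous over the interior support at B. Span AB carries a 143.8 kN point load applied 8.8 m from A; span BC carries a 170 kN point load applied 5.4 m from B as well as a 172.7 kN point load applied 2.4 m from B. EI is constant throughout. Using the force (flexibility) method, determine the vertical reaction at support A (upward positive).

Take M_B as the redundant. Released structure: two simple spans AB and BC with a hinge at B.
Discontinuity in slope at B on the released structure — sum the simple-span end rotations:
  span AB: point load 143.8 at a = 8.8: Pab(L + a)/(6LEI) = 835.2/EI
  span BC: point load 170 at a = 5.4: Pab(L + b)/(6LEI) = 101/EI
  span BC: point load 172.7 at a = 2.4: Pab(L + b)/(6LEI) = 397.9/EI
  relative rotation θ_0 = (835.2 + 498.9)/EI = 1334/EI
A unit hogging moment at B produces rotation L₁/(3EI) + L₂/(3EI) = 5.667/EI.
Compatibility: M_B·(L₁+L₂)/(3EI) = θ_0, giving M_B = 235.4 kN·m (hogging).
Span AB, ΣM about A with M_B applied at B: R_B^{AB}·11 = 1265 + 235.4, so R_B^{AB} = 136.4 kN and R_A = 143.8 − 136.4 = 7.358 kN.

R_A = 7.358 kN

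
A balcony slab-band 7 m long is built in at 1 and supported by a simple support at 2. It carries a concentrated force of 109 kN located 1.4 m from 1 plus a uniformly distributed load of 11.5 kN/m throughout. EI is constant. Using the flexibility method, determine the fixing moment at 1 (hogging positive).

M_1 = 180.3 kN·m

Choose R_2 as the redundant. The primary structure is the cantilever fixed at 1.
Downward deflection at the released point 2 due to the loads:
  point load 109 at a = 1.4: Pa²(3L − a)/(6EI) = 697.9/EI
  UDL 11.5: wL⁴/(8EI) = 3451/EI
  δ_0 = 4149/EI
Tip deflection under a unit load at 2: L³/(3EI) = 114.3/EI.
The prop prevents deflection at 2: R_2 = δ_0/δ_{22} = 4149/114.3 = 36.29 kN.
Moment equilibrium about 1: M_1 = Σ(load moments about 1) − R_2·L = 434.4 − 36.29×7 = 180.3 kN·m.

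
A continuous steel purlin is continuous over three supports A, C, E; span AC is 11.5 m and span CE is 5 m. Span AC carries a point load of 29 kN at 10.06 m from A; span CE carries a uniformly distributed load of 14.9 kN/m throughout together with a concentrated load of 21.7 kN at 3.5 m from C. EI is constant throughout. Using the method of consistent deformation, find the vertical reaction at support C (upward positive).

Take M_C as the redundant. Released structure: two simple spans AC and CE with a hinge at C.
Rotations at C on the released spans (each span's end-slope, ×1/EI):
  span AC: point load 29 at a = 10.06: Pab(L + a)/(6LEI) = 131.3/EI
  span CE: UDL 14.9: wL³/(24EI) = 77.6/EI
  span CE: point load 21.7 at a = 3.5: Pab(L + b)/(6LEI) = 24.68/EI
  relative rotation θ_0 = (131.3 + 102.3)/EI = 233.6/EI
A unit hogging moment at C produces rotation L₁/(3EI) + L₂/(3EI) = 5.5/EI.
Compatibility: M_C·(L₁+L₂)/(3EI) = θ_0, giving M_C = 42.46 kN·m (hogging).
Span AC, ΣM about A with M_C applied at C: R_C^{AC}·11.5 = 291.7 + 42.46, so R_C^{AC} = 29.06 kN and R_A = 29 − 29.06 = -0.06128 kN.
Span CE, ΣM about E: R_C^{CE}·5 = 218.8 + 42.46, so R_C^{CE} = 52.25 kN and R_E = 96.2 − 52.25 = 43.95 kN.
R_C = 29.06 + 52.25 = 81.31 kN.

R_C = 81.31 kN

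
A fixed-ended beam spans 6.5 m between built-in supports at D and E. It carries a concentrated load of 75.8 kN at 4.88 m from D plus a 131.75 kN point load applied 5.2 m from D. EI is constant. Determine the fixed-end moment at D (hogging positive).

M_D = 50.38 kN·m

Release both end moments; the primary structure is a simply-supported span DE with redundants M_D and M_E.
End rotations of the released simple span under the applied load (×1/EI):
  at D: point load 75.8 at a = 4.88: Pab(L + b)/(6LEI) = 124.8/EI
  at E: point load 75.8 at a = 4.88: Pab(L + a)/(6LEI) = 174.9/EI
  at D: point load 131.75 at a = 5.2: Pab(L + b)/(6LEI) = 178.1/EI
  at E: point load 131.75 at a = 5.2: Pab(L + a)/(6LEI) = 267.2/EI
  θ_D0 = 302.9/EI,  θ_E0 = 442/EI
Flexibility coefficients: a unit moment at one end gives L/(3EI) there and L/(6EI) at the far end, so f₁₁ = f₂₂ = 2.167/EI and f₁₂ = f₂₁ = 1.083/EI.
Compatibility — zero rotation at each built-in end:
  2.167 M_D + 1.083 M_E = 302.9
  1.083 M_D + 2.167 M_E = 442
Solving the pair gives M_D = 50.38 kN·m and M_E = 178.8 kN·m (hogging).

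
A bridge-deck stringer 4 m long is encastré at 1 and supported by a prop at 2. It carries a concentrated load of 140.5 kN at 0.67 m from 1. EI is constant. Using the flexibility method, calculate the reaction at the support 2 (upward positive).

R_2 = 5.583 kN

Take the reaction at 2 as the redundant and release it; the primary structure is a cantilever fixed at 1.
Deflection at 2 on the released cantilever, summing each load's contribution:
  point load 140.5 at a = 0.67: Pa²(3L − a)/(6EI) = 119.1/EI
Tip deflection under a unit load at 2: L³/(3EI) = 21.33/EI.
The prop prevents deflection at 2: R_2 = δ_0/δ_{22} = 119.1/21.33 = 5.583 kN.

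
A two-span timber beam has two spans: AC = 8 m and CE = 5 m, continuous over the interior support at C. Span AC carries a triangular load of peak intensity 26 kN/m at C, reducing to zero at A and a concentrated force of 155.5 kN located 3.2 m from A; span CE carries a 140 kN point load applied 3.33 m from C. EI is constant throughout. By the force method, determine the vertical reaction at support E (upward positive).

Take M_C as the redundant. Released structure: two simple spans AC and CE with a hinge at C.
Rotations at C on the released spans (each span's end-slope, ×1/EI):
  span AC: triangular load, peak 26: w₀L³/(45EI) = 295.8/EI
  span AC: point load 155.5 at a = 3.2: Pab(L + a)/(6LEI) = 557.3/EI
  span CE: point load 140 at a = 3.33: Pab(L + b)/(6LEI) = 173.1/EI
  relative rotation θ_0 = (853.1 + 173.1)/EI = 1026/EI
A unit hogging moment at C produces rotation L₁/(3EI) + L₂/(3EI) = 4.333/EI.
Slope continuity at C: θ_0 = M_C·4.333/EI, so M_C = 1026/4.333 = 236.8 kN·m (hogging).
Span CE, ΣM about E: R_C^{CE}·5 = 233.8 + 236.8, so R_C^{CE} = 94.12 kN and R_E = 140 − 94.12 = 45.88 kN.

R_E = 45.88 kN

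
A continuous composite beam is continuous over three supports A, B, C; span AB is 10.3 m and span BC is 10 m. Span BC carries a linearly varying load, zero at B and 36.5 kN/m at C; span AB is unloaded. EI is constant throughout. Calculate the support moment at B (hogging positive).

Insert a hinge at B; M_B is the redundant, and each span becomes simply supported.
Rotations at B on the released spans (each span's end-slope, ×1/EI):
  span BC: triangular load, peak 36.5: 7w₀L³/(360EI) = 709.7/EI
  relative rotation θ_0 = (0 + 709.7)/EI = 709.7/EI
A unit hogging moment at B produces rotation L₁/(3EI) + L₂/(3EI) = 6.767/EI.
Slope continuity at B: θ_0 = M_B·6.767/EI, so M_B = 709.7/6.767 = 104.9 kN·m (hogging).

M_B = 104.9 kN·m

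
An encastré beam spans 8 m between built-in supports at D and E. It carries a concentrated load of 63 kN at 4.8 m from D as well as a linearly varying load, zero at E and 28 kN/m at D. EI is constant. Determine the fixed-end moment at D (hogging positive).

Release both end moments; the primary structure is a simply-supported span DE with redundants M_D and M_E.
On the primary (simply-supported) span, the end slopes from the loading are:
  at D: point load 63 at a = 4.8: Pab(L + b)/(6LEI) = 225.8/EI
  at E: point load 63 at a = 4.8: Pab(L + a)/(6LEI) = 258/EI
  at D: triangular load, peak 28: w₀L³/(45EI) = 318.6/EI
  at E: triangular load, peak 28: 7w₀L³/(360EI) = 278.8/EI
  θ_D0 = 544.4/EI,  θ_E0 = 536.8/EI
Flexibility coefficients: a unit moment at one end gives L/(3EI) there and L/(6EI) at the far end, so f₁₁ = f₂₂ = 2.667/EI and f₁₂ = f₂₁ = 1.333/EI.
Compatibility — zero rotation at each built-in end:
  2.667 M_D + 1.333 M_E = 544.4
  1.333 M_D + 2.667 M_E = 536.8
Solving the pair gives M_D = 138 kN·m and M_E = 132.3 kN·m (hogging).

M_D = 138 kN·m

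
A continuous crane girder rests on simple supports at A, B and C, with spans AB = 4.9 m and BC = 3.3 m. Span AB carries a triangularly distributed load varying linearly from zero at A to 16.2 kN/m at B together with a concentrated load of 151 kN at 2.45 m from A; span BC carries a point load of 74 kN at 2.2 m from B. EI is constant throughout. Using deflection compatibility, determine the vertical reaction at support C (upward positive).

R_C = 15.1 kN

Release continuity at B by inserting a hinge; the redundant is the internal moment M_B. The primary structure is two simply-supported spans AB and BC.
Discontinuity in slope at B on the released structure — sum the simple-span end rotations:
  span AB: triangular load, peak 16.2: w₀L³/(45EI) = 42.35/EI
  span AB: point load 151 at a = 2.45: Pab(L + a)/(6LEI) = 226.6/EI
  span BC: point load 74 at a = 2.2: Pab(L + b)/(6LEI) = 39.8/EI
  relative rotation θ_0 = (268.9 + 39.8)/EI = 308.7/EI
A unit hogging moment at B produces rotation L₁/(3EI) + L₂/(3EI) = 2.733/EI.
Compatibility: M_B·(L₁+L₂)/(3EI) = θ_0, giving M_B = 113 kN·m (hogging).
Span BC, ΣM about C: R_B^{BC}·3.3 = 81.4 + 113, so R_B^{BC} = 58.9 kN and R_C = 74 − 58.9 = 15.1 kN.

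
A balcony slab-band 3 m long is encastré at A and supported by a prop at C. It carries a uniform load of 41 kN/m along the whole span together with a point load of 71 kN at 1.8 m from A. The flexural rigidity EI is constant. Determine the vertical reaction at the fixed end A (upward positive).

Remove the prop at C; the released (primary) structure is a cantilever built in at A.
Primary-structure tip deflection at C by superposition:
  UDL 41: wL⁴/(8EI) = 415.1/EI
  point load 71 at a = 1.8: Pa²(3L − a)/(6EI) = 276/EI
  δ_0 = 691.2/EI
Tip deflection under a unit load at C: L³/(3EI) = 9/EI.
Compatibility at C: δ_0 − R_C·δ_{CC} = 0, so R_C = 691.2/9 = 76.8 kN.
Vertical equilibrium: R_A = ΣP − R_C = 194 − 76.8 = 117.2 kN.

R_A = 117.2 kN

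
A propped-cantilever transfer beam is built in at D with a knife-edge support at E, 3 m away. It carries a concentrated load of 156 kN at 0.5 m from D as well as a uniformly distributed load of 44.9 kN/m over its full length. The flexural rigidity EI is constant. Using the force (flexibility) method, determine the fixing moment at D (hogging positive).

Take the reaction at E as the redundant and release it; the primary structure is a cantilever fixed at D.
Free-end deflection of the primary structure under the applied loading (downward +):
  point load 156 at a = 0.5: Pa²(3L − a)/(6EI) = 55.25/EI
  UDL 44.9: wL⁴/(8EI) = 454.6/EI
  δ_0 = 509.9/EI
Flexibility coefficient — unit upward force at E: δ_{EE} = L³/(3EI) = 9/EI.
Compatibility at E: δ_0 − R_E·δ_{EE} = 0, so R_E = 509.9/9 = 56.65 kN.
Moment equilibrium about D: M_D = Σ(load moments about D) − R_E·L = 280.1 − 56.65×3 = 110.1 kN·m.

M_D = 110.1 kN·m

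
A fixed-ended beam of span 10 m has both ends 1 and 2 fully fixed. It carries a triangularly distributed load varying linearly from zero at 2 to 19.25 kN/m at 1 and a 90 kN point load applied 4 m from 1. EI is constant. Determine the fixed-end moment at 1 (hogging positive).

Take the two fixed-end moments M_1, M_2 as redundants; the released structure is the simple span 12.
Simple-span end rotations at 1 and 2 under the given loads:
  at 1: triangular load, peak 19.25: w₀L³/(45EI) = 427.8/EI
  at 2: triangular load, peak 19.25: 7w₀L³/(360EI) = 374.3/EI
  at 1: point load 90 at a = 4: Pab(L + b)/(6LEI) = 576/EI
  at 2: point load 90 at a = 4: Pab(L + a)/(6LEI) = 504/EI
  θ_10 = 1004/EI,  θ_20 = 878.3/EI
Flexibility coefficients: a unit moment at one end gives L/(3EI) there and L/(6EI) at the far end, so f₁₁ = f₂₂ = 3.333/EI and f₁₂ = f₂₁ = 1.667/EI.
Compatibility — zero rotation at each built-in end:
  3.333 M_1 + 1.667 M_2 = 1004
  1.667 M_1 + 3.333 M_2 = 878.3
Solving the pair gives M_1 = 225.8 kN·m and M_2 = 150.6 kN·m (hogging).

M_1 = 225.8 kN·m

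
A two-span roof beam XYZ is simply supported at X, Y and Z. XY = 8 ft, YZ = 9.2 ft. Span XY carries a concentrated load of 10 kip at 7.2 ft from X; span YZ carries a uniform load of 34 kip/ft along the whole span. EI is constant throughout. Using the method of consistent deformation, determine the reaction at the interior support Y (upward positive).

Take M_Y as the redundant. Released structure: two simple spans XY and YZ with a hinge at Y.
End slopes at the hinge Y, treating each span as simply supported:
  span XY: point load 10 at a = 7.2: Pab(L + a)/(6LEI) = 18.24/EI
  span YZ: UDL 34: wL³/(24EI) = 1103/EI
  relative rotation θ_0 = (18.24 + 1103)/EI = 1121/EI
A unit hogging moment at Y produces rotation L₁/(3EI) + L₂/(3EI) = 5.733/EI.
Compatibility: M_Y·(L₁+L₂)/(3EI) = θ_0, giving M_Y = 195.6 kip·ft (hogging).
Span XY, ΣM about X with M_Y applied at Y: R_Y^{XY}·8 = 72 + 195.6, so R_Y^{XY} = 33.45 kip and R_X = 10 − 33.45 = -23.45 kip.
Span YZ, ΣM about Z: R_Y^{YZ}·9.2 = 1439 + 195.6, so R_Y^{YZ} = 177.7 kip and R_Z = 312.8 − 177.7 = 135.1 kip.
R_Y = 33.45 + 177.7 = 211.1 kip.

R_Y = 211.1 kip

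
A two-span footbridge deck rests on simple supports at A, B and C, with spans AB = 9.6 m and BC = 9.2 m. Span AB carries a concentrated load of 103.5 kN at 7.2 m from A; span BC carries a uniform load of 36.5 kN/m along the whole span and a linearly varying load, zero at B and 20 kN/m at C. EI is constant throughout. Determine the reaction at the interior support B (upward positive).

R_B = 344.4 kN

Insert a hinge at B; M_B is the redundant, and each span becomes simply supported.
End slopes at the hinge B, treating each span as simply supported:
  span AB: point load 103.5 at a = 7.2: Pab(L + a)/(6LEI) = 521.6/EI
  span BC: UDL 36.5: wL³/(24EI) = 1184/EI
  span BC: triangular load, peak 20: 7w₀L³/(360EI) = 302.8/EI
  relative rotation θ_0 = (521.6 + 1487)/EI = 2009/EI
A unit hogging moment at B produces rotation L₁/(3EI) + L₂/(3EI) = 6.267/EI.
Compatibility: M_B·(L₁+L₂)/(3EI) = θ_0, giving M_B = 320.5 kN·m (hogging).
Span AB, ΣM about A with M_B applied at B: R_B^{AB}·9.6 = 745.2 + 320.5, so R_B^{AB} = 111 kN and R_A = 103.5 − 111 = -7.515 kN.
Span BC, ΣM about C: R_B^{BC}·9.2 = 1827 + 320.5, so R_B^{BC} = 233.4 kN and R_C = 427.8 − 233.4 = 194.4 kN.
R_B = 111 + 233.4 = 344.4 kN.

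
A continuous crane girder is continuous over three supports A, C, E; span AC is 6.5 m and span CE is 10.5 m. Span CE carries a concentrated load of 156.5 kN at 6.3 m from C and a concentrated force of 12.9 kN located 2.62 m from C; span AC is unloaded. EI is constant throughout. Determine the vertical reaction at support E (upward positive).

Insert a hinge at C; M_C is the redundant, and each span becomes simply supported.
Rotations at C on the released spans (each span's end-slope, ×1/EI):
  span CE: point load 156.5 at a = 6.3: Pab(L + b)/(6LEI) = 966.2/EI
  span CE: point load 12.9 at a = 2.62: Pab(L + b)/(6LEI) = 77.7/EI
  relative rotation θ_0 = (0 + 1044)/EI = 1044/EI
A unit hogging moment at C produces rotation L₁/(3EI) + L₂/(3EI) = 5.667/EI.
Compatibility: M_C·(L₁+L₂)/(3EI) = θ_0, giving M_C = 184.2 kN·m (hogging).
Span CE, ΣM about E: R_C^{CE}·10.5 = 759 + 184.2, so R_C^{CE} = 89.83 kN and R_E = 169.4 − 89.83 = 79.57 kN.

R_E = 79.57 kN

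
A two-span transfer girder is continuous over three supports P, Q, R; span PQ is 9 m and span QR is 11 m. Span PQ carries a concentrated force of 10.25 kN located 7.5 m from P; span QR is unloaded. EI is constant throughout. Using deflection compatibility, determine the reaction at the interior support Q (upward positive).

Release continuity at Q by inserting a hinge; the redundant is the internal moment M_Q. The primary structure is two simply-supported spans PQ and QR.
Rotations at Q on the released spans (each span's end-slope, ×1/EI):
  span PQ: point load 10.25 at a = 7.5: Pab(L + a)/(6LEI) = 35.23/EI
  relative rotation θ_0 = (35.23 + 0)/EI = 35.23/EI
A unit hogging moment at Q produces rotation L₁/(3EI) + L₂/(3EI) = 6.667/EI.
Compatibility: M_Q·(L₁+L₂)/(3EI) = θ_0, giving M_Q = 5.285 kN·m (hogging).
Span PQ, ΣM about P with M_Q applied at Q: R_Q^{PQ}·9 = 76.88 + 5.285, so R_Q^{PQ} = 9.129 kN and R_P = 10.25 − 9.129 = 1.121 kN.
Span QR, ΣM about R: R_Q^{QR}·11 = 0 + 5.285, so R_Q^{QR} = 0.4805 kN and R_R = 0 − 0.4805 = -0.4805 kN.
R_Q = 9.129 + 0.4805 = 9.609 kN.

R_Q = 9.609 kN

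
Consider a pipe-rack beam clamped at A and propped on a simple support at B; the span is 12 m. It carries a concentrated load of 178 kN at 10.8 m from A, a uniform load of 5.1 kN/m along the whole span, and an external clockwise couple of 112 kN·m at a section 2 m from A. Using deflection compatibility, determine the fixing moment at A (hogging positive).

M_A = 258.2 kN·m

Take the reaction at B as the redundant and release it; the primary structure is a cantilever fixed at A.
Primary-structure tip deflection at B by superposition:
  point load 178 at a = 10.8: Pa²(3L − a)/(6EI) = 87200/EI
  UDL 5.1: wL⁴/(8EI) = 13219/EI
  clockwise couple 112 at a = 2: M₀a(2L − a)/(2EI) = 2464/EI
  δ_0 = 102883/EI
Flexibility coefficient — unit upward force at B: δ_{BB} = L³/(3EI) = 576/EI.
Compatibility at B: δ_0 − R_B·δ_{BB} = 0, so R_B = 102883/576 = 178.6 kN.
Moment equilibrium about A: M_A = Σ(load moments about A) − R_B·L = 2402 − 178.6×12 = 258.2 kN·m.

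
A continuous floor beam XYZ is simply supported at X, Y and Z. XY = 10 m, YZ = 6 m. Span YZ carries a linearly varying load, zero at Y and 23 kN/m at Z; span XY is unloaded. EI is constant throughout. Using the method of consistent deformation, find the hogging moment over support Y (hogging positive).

M_Y = 18.11 kN·m

Take M_Y as the redundant. Released structure: two simple spans XY and YZ with a hinge at Y.
Rotations at Y on the released spans (each span's end-slope, ×1/EI):
  span YZ: triangular load, peak 23: 7w₀L³/(360EI) = 96.6/EI
  relative rotation θ_0 = (0 + 96.6)/EI = 96.6/EI
A unit hogging moment at Y produces rotation L₁/(3EI) + L₂/(3EI) = 5.333/EI.
Slope continuity at Y: θ_0 = M_Y·5.333/EI, so M_Y = 96.6/5.333 = 18.11 kN·m (hogging).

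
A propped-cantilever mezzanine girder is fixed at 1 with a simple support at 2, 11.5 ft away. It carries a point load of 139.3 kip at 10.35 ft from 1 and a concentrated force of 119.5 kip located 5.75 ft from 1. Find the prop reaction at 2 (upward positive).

Remove the prop at 2; the released (primary) structure is a cantilever built in at 1.
Primary-structure tip deflection at 2 by superposition:
  point load 139.3 at a = 10.35: Pa²(3L − a)/(6EI) = 60062/EI
  point load 119.5 at a = 5.75: Pa²(3L − a)/(6EI) = 18932/EI
  δ_0 = 78993/EI
Flexibility coefficient — unit upward force at 2: δ_{22} = L³/(3EI) = 507/EI.
Compatibility at 2: δ_0 − R_2·δ_{22} = 0, so R_2 = 78993/507 = 155.8 kip.

R_2 = 155.8 kip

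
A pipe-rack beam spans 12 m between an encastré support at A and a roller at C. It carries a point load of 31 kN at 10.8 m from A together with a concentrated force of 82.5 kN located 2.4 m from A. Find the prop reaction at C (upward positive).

Choose R_C as the redundant. The primary structure is the cantilever fixed at A.
Downward deflection at the released point C due to the loads:
  point load 31 at a = 10.8: Pa²(3L − a)/(6EI) = 15187/EI
  point load 82.5 at a = 2.4: Pa²(3L − a)/(6EI) = 2661/EI
  δ_0 = 17848/EI
Flexibility coefficient — unit upward force at C: δ_{CC} = L³/(3EI) = 576/EI.
Compatibility at C: δ_0 − R_C·δ_{CC} = 0, so R_C = 17848/576 = 30.99 kN.

R_C = 30.99 kN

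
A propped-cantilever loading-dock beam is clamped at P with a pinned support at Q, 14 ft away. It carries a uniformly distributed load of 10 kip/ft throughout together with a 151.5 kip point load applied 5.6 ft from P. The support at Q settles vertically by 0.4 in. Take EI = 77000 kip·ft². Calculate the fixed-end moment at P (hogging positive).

Take the reaction at Q as the redundant and release it; the primary structure is a cantilever fixed at P.
Free-end deflection of the primary structure under the applied loading (downward +):
  UDL 10: wL⁴/(8EI) = 48020/EI
  point load 151.5 at a = 5.6: Pa²(3L − a)/(6EI) = 28823/EI
  δ_0 = 76843/EI
Tip deflection under a unit load at Q: L³/(3EI) = 914.7/EI.
With EI = 77000 kip·ft²: δ_0 = 0.99796 ft and δ_{QQ} = 0.011879 ft/kip.
Compatibility — the beam at Q must follow the support down by 0.03333 ft: δ_0 − R_Q·δ_{QQ} = 0.03333, so R_Q = (0.99796 − 0.03333)/0.011879 = 81.21 kip.
Moment equilibrium about P: M_P = Σ(load moments about P) − R_Q·L = 1828 − 81.21×14 = 691.5 kip·ft.

M_P = 691.5 kip·ft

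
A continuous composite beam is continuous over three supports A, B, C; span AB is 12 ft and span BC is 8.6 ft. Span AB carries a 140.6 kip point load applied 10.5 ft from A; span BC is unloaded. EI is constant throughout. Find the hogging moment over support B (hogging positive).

Release continuity at B by inserting a hinge; the redundant is the internal moment M_B. The primary structure is two simply-supported spans AB and BC.
Rotations at B on the released spans (each span's end-slope, ×1/EI):
  span AB: point load 140.6 at a = 10.5: Pab(L + a)/(6LEI) = 692/EI
  relative rotation θ_0 = (692 + 0)/EI = 692/EI
A unit hogging moment at B produces rotation L₁/(3EI) + L₂/(3EI) = 6.867/EI.
Slope continuity at B: θ_0 = M_B·6.867/EI, so M_B = 692/6.867 = 100.8 kip·ft (hogging).

M_B = 100.8 kip·ft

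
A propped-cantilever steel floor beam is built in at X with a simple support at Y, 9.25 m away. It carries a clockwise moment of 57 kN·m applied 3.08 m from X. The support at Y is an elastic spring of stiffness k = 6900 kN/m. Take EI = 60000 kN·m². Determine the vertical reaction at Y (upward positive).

R_Y = 4.967 kN

Choose R_Y as the redundant. The primary structure is the cantilever fixed at X.
Downward deflection at the released point Y due to the loads:
  clockwise couple 57 at a = 3.08: M₀a(2L − a)/(2EI) = 1354/EI
Tip deflection under a unit load at Y: L³/(3EI) = 263.8/EI.
With EI = 60000 kN·m²: δ_0 = 0.022559 m and δ_{YY} = 0.004397 m/kN.
Compatibility — the spring shortens by R_Y/k under the reaction it provides: δ_0 − R_Y·δ_{YY} = R_Y/k. With 1/k = 0.000145 m/kN, R_Y = δ_0 / (δ_{YY} + 1/k) = 0.022559 / (0.004397 + 0.000145) = 4.967 kN.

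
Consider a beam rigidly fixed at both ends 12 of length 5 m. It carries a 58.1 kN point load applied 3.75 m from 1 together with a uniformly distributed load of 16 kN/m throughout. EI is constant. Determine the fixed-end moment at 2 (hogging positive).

M_2 = 74.18 kN·m

Release both end moments; the primary structure is a simply-supported span 12 with redundants M_1 and M_2.
On the primary (simply-supported) span, the end slopes from the loading are:
  at 1: point load 58.1 at a = 3.75: Pab(L + b)/(6LEI) = 56.74/EI
  at 2: point load 58.1 at a = 3.75: Pab(L + a)/(6LEI) = 79.43/EI
  at 1: UDL 16: wL³/(24EI) = 83.33/EI
  at 2: UDL 16: wL³/(24EI) = 83.33/EI
  θ_10 = 140.1/EI,  θ_20 = 162.8/EI
Flexibility coefficients: a unit moment at one end gives L/(3EI) there and L/(6EI) at the far end, so f₁₁ = f₂₂ = 1.667/EI and f₁₂ = f₂₁ = 0.8333/EI.
Compatibility — zero rotation at each built-in end:
  1.667 M_1 + 0.8333 M_2 = 140.1
  0.8333 M_1 + 1.667 M_2 = 162.8
Solving the pair gives M_1 = 46.95 kN·m and M_2 = 74.18 kN·m (hogging).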